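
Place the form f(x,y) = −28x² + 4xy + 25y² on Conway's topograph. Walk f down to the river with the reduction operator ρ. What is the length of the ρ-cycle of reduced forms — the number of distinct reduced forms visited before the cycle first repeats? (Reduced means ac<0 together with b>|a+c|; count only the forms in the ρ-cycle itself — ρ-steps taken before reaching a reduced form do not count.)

D = 2816, ⌊√D⌋ = 53
river: ρ → (25,46,-7)
river: ρ → (-7,52,4)
river: ρ → (4,52,-7)
river: ρ → (-7,46,25)
river: ρ → (25,4,-28)
river: ρ → (-28,52,1)
river: ρ → (1,52,-28)
river: ρ → (-28,4,25)
ρ-cycle length = 8 (tail of 0 descent steps not counted)

8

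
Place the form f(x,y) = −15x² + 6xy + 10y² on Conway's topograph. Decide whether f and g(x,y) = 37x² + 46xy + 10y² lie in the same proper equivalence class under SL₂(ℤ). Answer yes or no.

D₁ = 636, D₂ = 636
river cycle of f (length 10): (10, 14, -11), (-11, 8, 13), (13, 18, -6), (-6, 18, 13), (13, 8, -11), (-11, 14, 10), (10, 6, -15), (-15, 24, 1), (1, 24, -15), (-15, 6, 10)
river cycle of g (length 10): (10, 14, -11), (-11, 8, 13), (13, 18, -6), (-6, 18, 13), (13, 8, -11), (-11, 14, 10), (10, 6, -15), (-15, 24, 1), (1, 24, -15), (-15, 6, 10)
cycles coincide ⇒ equivalent

yes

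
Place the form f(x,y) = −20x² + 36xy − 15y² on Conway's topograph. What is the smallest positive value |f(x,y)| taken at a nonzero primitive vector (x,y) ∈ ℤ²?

descent: ρ → (-15,-6,1)
descent: ρ → (1,8,-8)  [lands on river]
river: ρ → (-8,8,1)
closes: descent 2, river 2
min |a| on river = 1

1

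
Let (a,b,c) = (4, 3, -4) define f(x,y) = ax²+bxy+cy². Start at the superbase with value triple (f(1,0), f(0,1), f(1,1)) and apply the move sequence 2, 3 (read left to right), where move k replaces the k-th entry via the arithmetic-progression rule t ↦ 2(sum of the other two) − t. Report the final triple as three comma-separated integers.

start (4,-4,3) = (f(1,0),f(0,1),f(1,1))
replace slot 2: 2·(4+3) − (-4) = 18 → (4,18,3)
replace slot 3: 2·(4+18) − 3 = 41 → (4,18,41)

4,18,41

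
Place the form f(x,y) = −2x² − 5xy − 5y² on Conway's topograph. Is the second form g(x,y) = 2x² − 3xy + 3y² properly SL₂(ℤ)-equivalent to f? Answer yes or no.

D₁ = -15, D₂ = -15
f is negative-definite; reduce −f:
−f: translate: b→1 (≡5 mod 4), so (2,5,5)→(2,1,2)
−f: reduced (well bottom): (2,1,2) with a≤c, −a<b≤a
flip sign back: reduced form of f is (-2,-1,-2)
g: translate: b→1 (≡-3 mod 4), so (2,-3,3)→(2,1,2)
g: reduced (well bottom): (2,1,2) with a≤c, −a<b≤a
reduced forms (-2, -1, -2) vs (2, 1, 2) ⇒ inequivalent

no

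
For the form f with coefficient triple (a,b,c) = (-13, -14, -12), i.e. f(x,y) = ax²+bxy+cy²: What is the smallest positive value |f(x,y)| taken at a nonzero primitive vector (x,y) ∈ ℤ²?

translate: b→-12 (≡14 mod 26), so (13,14,12)→(13,-12,11)
flip: (13,-12,11)→(11,12,13)
translate: b→-10 (≡12 mod 22), so (11,12,13)→(11,-10,12)
reduced (well bottom): (11,-10,12) with a≤c, −a<b≤a
well minimum |f| = |-11| = 11 (negative-definite)

11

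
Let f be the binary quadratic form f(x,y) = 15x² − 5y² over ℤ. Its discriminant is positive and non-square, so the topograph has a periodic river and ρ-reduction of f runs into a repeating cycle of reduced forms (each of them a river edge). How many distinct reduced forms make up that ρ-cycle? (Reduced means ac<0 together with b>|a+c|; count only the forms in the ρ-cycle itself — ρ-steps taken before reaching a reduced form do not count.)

D = 300, ⌊√D⌋ = 17
descent: ρ → (-5,10,10)  [lands on river]
river: ρ → (10,10,-5)
ρ-cycle length = 2 (tail of 1 descent step not counted)

2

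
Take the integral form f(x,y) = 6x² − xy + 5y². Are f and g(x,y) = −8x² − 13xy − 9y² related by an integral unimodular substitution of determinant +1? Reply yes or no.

D₁ = -119, D₂ = -119
f: flip: (6,-1,5)→(5,1,6)
f: reduced (well bottom): (5,1,6) with a≤c, −a<b≤a
g is negative-definite; reduce −g:
−g: translate: b→-3 (≡13 mod 16), so (8,13,9)→(8,-3,4)
−g: flip: (8,-3,4)→(4,3,8)
−g: reduced (well bottom): (4,3,8) with a≤c, −a<b≤a
flip sign back: reduced form of g is (-4,-3,-8)
reduced forms (5, 1, 6) vs (-4, -3, -8) ⇒ inequivalent

no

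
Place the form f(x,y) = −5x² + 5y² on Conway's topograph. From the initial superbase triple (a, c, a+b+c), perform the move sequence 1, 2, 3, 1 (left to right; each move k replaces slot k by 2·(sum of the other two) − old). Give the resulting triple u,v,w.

start (-5,5,0) = (f(1,0),f(0,1),f(1,1))
replace slot 1: 2·(5+0) − (-5) = 15 → (15,5,0)
replace slot 2: 2·(15+0) − 5 = 25 → (15,25,0)
replace slot 3: 2·(15+25) − 0 = 80 → (15,25,80)
replace slot 1: 2·(25+80) − 15 = 195 → (195,25,80)

195,25,80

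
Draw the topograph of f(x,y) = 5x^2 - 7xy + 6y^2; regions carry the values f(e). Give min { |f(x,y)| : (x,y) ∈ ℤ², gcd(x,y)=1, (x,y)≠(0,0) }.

translate: b→3 (≡-7 mod 10), so (5,-7,6)→(5,3,4)
flip: (5,3,4)→(4,-3,5)
reduced (well bottom): (4,-3,5) with a≤c, −a<b≤a
well minimum = a = 4

4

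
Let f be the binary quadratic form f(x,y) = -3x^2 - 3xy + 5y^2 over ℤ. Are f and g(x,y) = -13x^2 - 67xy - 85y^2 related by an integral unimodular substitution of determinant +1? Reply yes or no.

D₁ = 69, D₂ = 69
river cycle of f (length 4): (5, 3, -3), (-3, 3, 5), (5, 7, -1), (-1, 7, 5)
river cycle of g (length 4): (-1, 7, 5), (5, 3, -3), (-3, 3, 5), (5, 7, -1)
cycles coincide ⇒ equivalent

yes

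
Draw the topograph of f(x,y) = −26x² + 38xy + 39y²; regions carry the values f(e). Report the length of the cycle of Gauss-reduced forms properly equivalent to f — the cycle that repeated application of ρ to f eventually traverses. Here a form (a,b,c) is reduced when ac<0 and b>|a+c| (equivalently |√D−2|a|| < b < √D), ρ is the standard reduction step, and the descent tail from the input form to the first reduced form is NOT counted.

D = 5500, ⌊√D⌋ = 74
river: ρ → (39,40,-25)
river: ρ → (-25,60,19)
river: ρ → (19,54,-34)
river: ρ → (-34,14,39)
river: ρ → (39,64,-9)
river: ρ → (-9,62,46)
river: ρ → (46,30,-25)
river: ρ → (-25,70,6)
river: ρ → (6,74,-1)
river: ρ → (-1,74,6)
river: ρ → (6,70,-25)
river: ρ → (-25,30,46)
river: ρ → (46,62,-9)
river: ρ → (-9,64,39)
river: ρ → (39,14,-34)
river: ρ → (-34,54,19)
river: ρ → (19,60,-25)
river: ρ → (-25,40,39)
river: ρ → (39,38,-26)
river: ρ → (-26,66,11)
river: ρ → (11,66,-26)
river: ρ → (-26,38,39)
ρ-cycle length = 22 (tail of 0 descent steps not counted)

22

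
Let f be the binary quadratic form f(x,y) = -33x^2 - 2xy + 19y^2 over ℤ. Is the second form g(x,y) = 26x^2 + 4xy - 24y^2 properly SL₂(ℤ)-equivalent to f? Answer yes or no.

D₁ = 2512, D₂ = 2512
river cycle of f (length 26): (19, 40, -12), (-12, 32, 31), (31, 30, -13), (-13, 48, 4), (4, 48, -13), (-13, 30, 31), (31, 32, -12), (-12, 40, 19), (19, 36, -16), (-16, 28, 27), … (16 more)
river cycle of g (length 34): (-24, 44, 6), (6, 40, -38), (-38, 36, 8), (8, 44, -18), (-18, 28, 24), (24, 20, -22), (-22, 24, 22), (22, 20, -24), (-24, 28, 18), (18, 44, -8), … (24 more)
cycles differ ⇒ inequivalent

no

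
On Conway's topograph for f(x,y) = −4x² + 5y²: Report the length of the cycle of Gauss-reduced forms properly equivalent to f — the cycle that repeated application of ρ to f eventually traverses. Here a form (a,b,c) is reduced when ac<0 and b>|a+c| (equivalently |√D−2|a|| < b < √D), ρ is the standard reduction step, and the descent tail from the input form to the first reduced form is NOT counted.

D = 80, ⌊√D⌋ = 8
descent: ρ → (5,0,-4)
descent: ρ → (-4,8,1)  [lands on river]
river: ρ → (1,8,-4)
ρ-cycle length = 2 (tail of 2 descent steps not counted)

2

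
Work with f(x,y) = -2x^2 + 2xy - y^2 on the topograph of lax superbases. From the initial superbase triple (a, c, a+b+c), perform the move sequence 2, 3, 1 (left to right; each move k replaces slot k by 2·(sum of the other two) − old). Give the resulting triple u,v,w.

start (-2,-1,-1) = (f(1,0),f(0,1),f(1,1))
replace slot 2: 2·((-2)+(-1)) − (-1) = -5 → (-2,-5,-1)
replace slot 3: 2·((-2)+(-5)) − (-1) = -13 → (-2,-5,-13)
replace slot 1: 2·((-5)+(-13)) − (-2) = -34 → (-34,-5,-13)

-34,-5,-13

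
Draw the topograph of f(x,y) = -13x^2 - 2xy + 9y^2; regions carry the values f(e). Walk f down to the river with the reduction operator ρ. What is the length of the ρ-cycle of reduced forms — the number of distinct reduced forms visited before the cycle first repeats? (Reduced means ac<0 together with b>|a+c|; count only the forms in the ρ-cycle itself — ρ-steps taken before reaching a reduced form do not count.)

D = 472, ⌊√D⌋ = 21
descent: ρ → (9,20,-2)  [lands on river]
river: ρ → (-2,20,9)
river: ρ → (9,16,-6)
river: ρ → (-6,20,3)
river: ρ → (3,16,-18)
river: ρ → (-18,20,1)
river: ρ → (1,20,-18)
river: ρ → (-18,16,3)
river: ρ → (3,20,-6)
river: ρ → (-6,16,9)
ρ-cycle length = 10 (tail of 1 descent step not counted)

10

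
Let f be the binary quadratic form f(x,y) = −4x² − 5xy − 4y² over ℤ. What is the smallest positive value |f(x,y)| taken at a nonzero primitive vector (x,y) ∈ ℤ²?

translate: b→-3 (≡5 mod 8), so (4,5,4)→(4,-3,3)
flip: (4,-3,3)→(3,3,4)
reduced (well bottom): (3,3,4) with a≤c, −a<b≤a
well minimum |f| = |-3| = 3 (negative-definite)

3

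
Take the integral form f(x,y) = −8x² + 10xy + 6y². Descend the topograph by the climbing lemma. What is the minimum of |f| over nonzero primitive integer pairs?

river: ρ → (6,14,-4)
river: ρ → (-4,10,12)
river: ρ → (12,14,-2)
river: ρ → (-2,14,12)
river: ρ → (12,10,-4)
river: ρ → (-4,14,6)
river: ρ → (6,10,-8)
river: ρ → (-8,6,8)
river: ρ → (8,10,-6)
river: ρ → (-6,14,4)
river: ρ → (4,10,-12)
river: ρ → (-12,14,2)
river: ρ → (2,14,-12)
river: ρ → (-12,10,4)
river: ρ → (4,14,-6)
river: ρ → (-6,10,8)
river: ρ → (8,6,-8)
river: ρ → (-8,10,6)
closes: descent 0, river 18
min |a| on river = 2

2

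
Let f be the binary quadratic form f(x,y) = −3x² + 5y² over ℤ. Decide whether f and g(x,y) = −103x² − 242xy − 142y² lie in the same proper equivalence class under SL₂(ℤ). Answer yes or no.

D₁ = 60, D₂ = 60
river cycle of f (length 2): (-3, 6, 2), (2, 6, -3)
river cycle of g (length 2): (-3, 6, 2), (2, 6, -3)
cycles coincide ⇒ equivalent

yes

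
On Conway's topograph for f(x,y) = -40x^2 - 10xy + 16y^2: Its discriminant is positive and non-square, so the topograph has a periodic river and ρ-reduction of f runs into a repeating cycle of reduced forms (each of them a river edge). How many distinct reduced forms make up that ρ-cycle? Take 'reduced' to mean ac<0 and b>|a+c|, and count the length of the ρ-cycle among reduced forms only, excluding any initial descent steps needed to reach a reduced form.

D = 2660, ⌊√D⌋ = 51
descent: ρ → (16,42,-14)  [lands on river]
river: ρ → (-14,42,16)
river: ρ → (16,22,-34)
river: ρ → (-34,46,4)
river: ρ → (4,50,-10)
river: ρ → (-10,50,4)
river: ρ → (4,46,-34)
river: ρ → (-34,22,16)
ρ-cycle length = 8 (tail of 1 descent step not counted)

8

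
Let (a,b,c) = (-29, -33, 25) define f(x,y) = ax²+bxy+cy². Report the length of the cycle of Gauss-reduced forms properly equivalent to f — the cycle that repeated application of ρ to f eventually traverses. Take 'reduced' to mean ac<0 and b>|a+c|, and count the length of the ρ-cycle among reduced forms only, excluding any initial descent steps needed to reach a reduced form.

D = 3989, ⌊√D⌋ = 63
descent: ρ → (25,33,-29)  [lands on river]
river: ρ → (-29,25,29)
river: ρ → (29,33,-25)
river: ρ → (-25,17,37)
river: ρ → (37,57,-5)
river: ρ → (-5,63,1)
river: ρ → (1,63,-5)
river: ρ → (-5,57,37)
river: ρ → (37,17,-25)
river: ρ → (-25,33,29)
river: ρ → (29,25,-29)
river: ρ → (-29,33,25)
river: ρ → (25,17,-37)
river: ρ → (-37,57,5)
river: ρ → (5,63,-1)
river: ρ → (-1,63,5)
river: ρ → (5,57,-37)
river: ρ → (-37,17,25)
ρ-cycle length = 18 (tail of 1 descent step not counted)

18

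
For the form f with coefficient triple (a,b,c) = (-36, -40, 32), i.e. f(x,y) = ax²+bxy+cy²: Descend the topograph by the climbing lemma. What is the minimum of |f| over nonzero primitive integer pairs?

descent: ρ → (32,40,-36)  [lands on river]
river: ρ → (-36,32,36)
river: ρ → (36,40,-32)
river: ρ → (-32,24,44)
river: ρ → (44,64,-12)
river: ρ → (-12,56,64)
river: ρ → (64,72,-4)
river: ρ → (-4,72,64)
river: ρ → (64,56,-12)
river: ρ → (-12,64,44)
river: ρ → (44,24,-32)
river: ρ → (-32,40,36)
river: ρ → (36,32,-36)
river: ρ → (-36,40,32)
river: ρ → (32,24,-44)
river: ρ → (-44,64,12)
river: ρ → (12,56,-64)
river: ρ → (-64,72,4)
river: ρ → (4,72,-64)
river: ρ → (-64,56,12)
river: ρ → (12,64,-44)
river: ρ → (-44,24,32)
closes: descent 1, river 22
min |a| on river = 4

4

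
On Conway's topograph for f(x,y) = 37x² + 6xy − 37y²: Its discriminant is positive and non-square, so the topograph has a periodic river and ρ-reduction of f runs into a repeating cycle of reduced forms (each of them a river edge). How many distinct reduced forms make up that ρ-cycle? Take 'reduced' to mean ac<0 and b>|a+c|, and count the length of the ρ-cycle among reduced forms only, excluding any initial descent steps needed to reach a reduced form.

D = 5512, ⌊√D⌋ = 74
river: ρ → (-37,68,6)
river: ρ → (6,64,-59)
river: ρ → (-59,54,11)
river: ρ → (11,56,-54)
river: ρ → (-54,52,13)
river: ρ → (13,52,-54)
river: ρ → (-54,56,11)
river: ρ → (11,54,-59)
river: ρ → (-59,64,6)
river: ρ → (6,68,-37)
river: ρ → (-37,6,37)
river: ρ → (37,68,-6)
river: ρ → (-6,64,59)
river: ρ → (59,54,-11)
river: ρ → (-11,56,54)
river: ρ → (54,52,-13)
river: ρ → (-13,52,54)
river: ρ → (54,56,-11)
river: ρ → (-11,54,59)
river: ρ → (59,64,-6)
river: ρ → (-6,68,37)
river: ρ → (37,6,-37)
ρ-cycle length = 22 (tail of 0 descent steps not counted)

22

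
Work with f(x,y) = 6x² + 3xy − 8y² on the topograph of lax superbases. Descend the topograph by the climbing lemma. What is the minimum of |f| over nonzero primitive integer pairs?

river: ρ → (-8,13,1)
river: ρ → (1,13,-8)
river: ρ → (-8,3,6)
river: ρ → (6,9,-5)
river: ρ → (-5,11,4)
river: ρ → (4,13,-2)
river: ρ → (-2,11,10)
river: ρ → (10,9,-3)
river: ρ → (-3,9,10)
river: ρ → (10,11,-2)
river: ρ → (-2,13,4)
river: ρ → (4,11,-5)
river: ρ → (-5,9,6)
river: ρ → (6,3,-8)
closes: descent 0, river 14
min |a| on river = 1

1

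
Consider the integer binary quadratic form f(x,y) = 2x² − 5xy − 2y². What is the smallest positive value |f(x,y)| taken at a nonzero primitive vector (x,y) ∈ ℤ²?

descent: ρ → (-2,5,2)  [lands on river]
river: ρ → (2,3,-4)
river: ρ → (-4,5,1)
river: ρ → (1,5,-4)
river: ρ → (-4,3,2)
river: ρ → (2,5,-2)
river: ρ → (-2,3,4)
river: ρ → (4,5,-1)
river: ρ → (-1,5,4)
river: ρ → (4,3,-2)
closes: descent 1, river 10
min |a| on river = 1

1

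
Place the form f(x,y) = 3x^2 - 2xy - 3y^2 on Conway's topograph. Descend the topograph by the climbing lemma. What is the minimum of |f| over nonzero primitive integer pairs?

descent: ρ → (-3,2,3)  [lands on river]
river: ρ → (3,4,-2)
river: ρ → (-2,4,3)
river: ρ → (3,2,-3)
river: ρ → (-3,4,2)
river: ρ → (2,4,-3)
closes: descent 1, river 6
min |a| on river = 2

2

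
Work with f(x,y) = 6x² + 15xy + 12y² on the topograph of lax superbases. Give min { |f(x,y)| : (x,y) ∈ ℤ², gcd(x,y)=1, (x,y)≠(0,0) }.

translate: b→3 (≡15 mod 12), so (6,15,12)→(6,3,3)
flip: (6,3,3)→(3,-3,6)
translate: b→3 (≡-3 mod 6), so (3,-3,6)→(3,3,6)
reduced (well bottom): (3,3,6) with a≤c, −a<b≤a
well minimum = a = 3

3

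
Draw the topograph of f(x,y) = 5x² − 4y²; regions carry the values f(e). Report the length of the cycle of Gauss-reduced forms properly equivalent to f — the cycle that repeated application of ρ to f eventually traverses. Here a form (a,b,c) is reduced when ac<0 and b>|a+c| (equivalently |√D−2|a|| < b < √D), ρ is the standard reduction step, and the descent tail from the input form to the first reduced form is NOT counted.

D = 80, ⌊√D⌋ = 8
descent: ρ → (-4,8,1)  [lands on river]
river: ρ → (1,8,-4)
ρ-cycle length = 2 (tail of 1 descent step not counted)

2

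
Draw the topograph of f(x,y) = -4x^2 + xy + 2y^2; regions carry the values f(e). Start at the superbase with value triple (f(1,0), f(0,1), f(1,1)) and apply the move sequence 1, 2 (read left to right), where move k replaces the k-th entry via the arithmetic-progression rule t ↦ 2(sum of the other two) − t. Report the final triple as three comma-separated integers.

start (-4,2,-1) = (f(1,0),f(0,1),f(1,1))
replace slot 1: 2·(2+(-1)) − (-4) = 6 → (6,2,-1)
replace slot 2: 2·(6+(-1)) − 2 = 8 → (6,8,-1)

6,8,-1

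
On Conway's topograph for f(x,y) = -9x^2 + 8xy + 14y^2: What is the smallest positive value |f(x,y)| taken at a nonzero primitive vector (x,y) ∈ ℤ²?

river: ρ → (14,20,-3)
river: ρ → (-3,22,7)
river: ρ → (7,20,-6)
river: ρ → (-6,16,13)
river: ρ → (13,10,-9)
river: ρ → (-9,8,14)
closes: descent 0, river 6
min |a| on river = 3

3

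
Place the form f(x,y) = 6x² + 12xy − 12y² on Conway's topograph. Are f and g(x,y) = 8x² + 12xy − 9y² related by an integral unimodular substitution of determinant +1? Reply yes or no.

D₁ = 432, D₂ = 432
river cycle of f (length 2): (-12, 12, 6), (6, 12, -12)
river cycle of g (length 8): (-9, 6, 11), (11, 16, -4), (-4, 16, 11), (11, 6, -9), (-9, 12, 8), (8, 20, -1), (-1, 20, 8), (8, 12, -9)
cycles differ ⇒ inequivalent

no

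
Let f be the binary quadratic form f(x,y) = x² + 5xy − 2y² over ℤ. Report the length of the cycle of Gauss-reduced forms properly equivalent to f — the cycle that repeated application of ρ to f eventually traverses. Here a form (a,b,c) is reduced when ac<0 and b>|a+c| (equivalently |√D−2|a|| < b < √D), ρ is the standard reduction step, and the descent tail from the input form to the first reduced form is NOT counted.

D = 33, ⌊√D⌋ = 5
river: ρ → (-2,3,3)
river: ρ → (3,3,-2)
river: ρ → (-2,5,1)
river: ρ → (1,5,-2)
ρ-cycle length = 4 (tail of 0 descent steps not counted)

4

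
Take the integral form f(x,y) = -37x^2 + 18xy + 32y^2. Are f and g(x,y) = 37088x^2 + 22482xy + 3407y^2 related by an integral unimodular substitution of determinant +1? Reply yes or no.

D₁ = 5060, D₂ = 5060
river cycle of f (length 12): (32, 46, -23), (-23, 46, 32), (32, 18, -37), (-37, 56, 13), (13, 48, -53), (-53, 58, 8), (8, 70, -5), (-5, 70, 8), (8, 58, -53), (-53, 48, 13), … (2 more)
river cycle of g (length 12): (32, 46, -23), (-23, 46, 32), (32, 18, -37), (-37, 56, 13), (13, 48, -53), (-53, 58, 8), (8, 70, -5), (-5, 70, 8), (8, 58, -53), (-53, 48, 13), … (2 more)
cycles coincide ⇒ equivalent

yes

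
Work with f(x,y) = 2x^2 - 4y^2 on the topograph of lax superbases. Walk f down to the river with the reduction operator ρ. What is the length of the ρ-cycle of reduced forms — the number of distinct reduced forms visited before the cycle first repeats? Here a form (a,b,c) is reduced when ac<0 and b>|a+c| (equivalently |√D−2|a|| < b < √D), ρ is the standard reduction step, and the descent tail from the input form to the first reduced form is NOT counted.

D = 32, ⌊√D⌋ = 5
descent: ρ → (-4,0,2)
descent: ρ → (2,4,-2)  [lands on river]
river: ρ → (-2,4,2)
ρ-cycle length = 2 (tail of 2 descent steps not counted)

2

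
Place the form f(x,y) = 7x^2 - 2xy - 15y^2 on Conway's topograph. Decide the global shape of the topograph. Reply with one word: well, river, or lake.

D = b²−4ac = (-2)² − 4·7·(-15) = 424
D > 0 non-square ⇒ indefinite ⇒ periodic river

river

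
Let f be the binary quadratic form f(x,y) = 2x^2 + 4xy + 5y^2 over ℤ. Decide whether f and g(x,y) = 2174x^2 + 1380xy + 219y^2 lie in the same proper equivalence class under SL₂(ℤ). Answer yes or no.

D₁ = -24, D₂ = -24
f: translate: b→0 (≡4 mod 4), so (2,4,5)→(2,0,3)
f: reduced (well bottom): (2,0,3) with a≤c, −a<b≤a
g: flip: (2174,1380,219)→(219,-1380,2174)
g: translate: b→-66 (≡-1380 mod 438), so (219,-1380,2174)→(219,-66,5)
g: flip: (219,-66,5)→(5,66,219)
g: translate: b→-4 (≡66 mod 10), so (5,66,219)→(5,-4,2)
g: flip: (5,-4,2)→(2,4,5)
g: translate: b→0 (≡4 mod 4), so (2,4,5)→(2,0,3)
g: reduced (well bottom): (2,0,3) with a≤c, −a<b≤a
reduced forms (2, 0, 3) vs (2, 0, 3) ⇒ equivalent

yes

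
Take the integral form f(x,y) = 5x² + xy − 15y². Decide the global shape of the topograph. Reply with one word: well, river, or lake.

D = b²−4ac = 1² − 4·5·(-15) = 301
D > 0 non-square ⇒ indefinite ⇒ periodic river

river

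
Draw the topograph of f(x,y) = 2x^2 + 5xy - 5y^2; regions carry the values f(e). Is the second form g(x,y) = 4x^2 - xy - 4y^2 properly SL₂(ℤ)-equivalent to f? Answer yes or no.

D₁ = 65, D₂ = 65
river cycle of f (length 6): (-5, 5, 2), (2, 7, -2), (-2, 5, 5), (5, 5, -2), (-2, 7, 2), (2, 5, -5)
river cycle of g (length 6): (-4, 1, 4), (4, 7, -1), (-1, 7, 4), (4, 1, -4), (-4, 7, 1), (1, 7, -4)
cycles differ ⇒ inequivalent

no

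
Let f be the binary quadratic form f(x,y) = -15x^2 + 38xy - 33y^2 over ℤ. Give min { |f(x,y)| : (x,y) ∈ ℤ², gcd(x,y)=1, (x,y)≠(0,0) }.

translate: b→-8 (≡-38 mod 30), so (15,-38,33)→(15,-8,10)
flip: (15,-8,10)→(10,8,15)
reduced (well bottom): (10,8,15) with a≤c, −a<b≤a
well minimum |f| = |-10| = 10 (negative-definite)

10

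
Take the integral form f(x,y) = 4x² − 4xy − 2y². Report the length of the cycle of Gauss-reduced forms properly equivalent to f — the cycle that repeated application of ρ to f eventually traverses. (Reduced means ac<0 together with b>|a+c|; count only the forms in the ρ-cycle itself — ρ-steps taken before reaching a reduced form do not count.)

D = 48, ⌊√D⌋ = 6
descent: ρ → (-2,4,4)  [lands on river]
river: ρ → (4,4,-2)
ρ-cycle length = 2 (tail of 1 descent step not counted)

2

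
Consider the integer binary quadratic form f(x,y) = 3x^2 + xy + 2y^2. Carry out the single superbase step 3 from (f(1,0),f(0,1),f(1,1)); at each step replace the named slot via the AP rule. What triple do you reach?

start (3,2,6) = (f(1,0),f(0,1),f(1,1))
replace slot 3: 2·(3+2) − 6 = 4 → (3,2,4)

3,2,4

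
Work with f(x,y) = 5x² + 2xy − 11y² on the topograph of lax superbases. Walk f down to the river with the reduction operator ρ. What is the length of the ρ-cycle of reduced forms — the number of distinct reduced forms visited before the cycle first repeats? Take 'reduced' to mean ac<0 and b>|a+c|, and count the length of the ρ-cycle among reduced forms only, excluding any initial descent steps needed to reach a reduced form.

D = 224, ⌊√D⌋ = 14
descent: ρ → (-11,-2,5)
descent: ρ → (5,12,-4)  [lands on river]
river: ρ → (-4,12,5)
river: ρ → (5,8,-8)
river: ρ → (-8,8,5)
ρ-cycle length = 4 (tail of 2 descent steps not counted)

4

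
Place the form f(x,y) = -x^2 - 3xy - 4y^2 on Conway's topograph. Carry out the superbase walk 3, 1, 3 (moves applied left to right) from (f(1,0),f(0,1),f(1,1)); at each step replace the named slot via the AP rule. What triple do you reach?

start (-1,-4,-8) = (f(1,0),f(0,1),f(1,1))
replace slot 3: 2·((-1)+(-4)) − (-8) = -2 → (-1,-4,-2)
replace slot 1: 2·((-4)+(-2)) − (-1) = -11 → (-11,-4,-2)
replace slot 3: 2·((-11)+(-4)) − (-2) = -28 → (-11,-4,-28)

-11,-4,-28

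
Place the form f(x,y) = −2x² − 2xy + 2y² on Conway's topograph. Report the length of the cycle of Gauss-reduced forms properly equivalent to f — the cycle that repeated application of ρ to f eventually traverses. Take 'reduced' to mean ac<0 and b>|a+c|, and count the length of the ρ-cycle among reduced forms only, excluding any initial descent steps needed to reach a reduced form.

D = 20, ⌊√D⌋ = 4
descent: ρ → (2,2,-2)  [lands on river]
river: ρ → (-2,2,2)
ρ-cycle length = 2 (tail of 1 descent step not counted)

2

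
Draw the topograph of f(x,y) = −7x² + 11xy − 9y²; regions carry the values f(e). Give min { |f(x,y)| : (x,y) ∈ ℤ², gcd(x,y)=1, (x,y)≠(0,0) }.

translate: b→3 (≡-11 mod 14), so (7,-11,9)→(7,3,5)
flip: (7,3,5)→(5,-3,7)
reduced (well bottom): (5,-3,7) with a≤c, −a<b≤a
well minimum |f| = |-5| = 5 (negative-definite)

5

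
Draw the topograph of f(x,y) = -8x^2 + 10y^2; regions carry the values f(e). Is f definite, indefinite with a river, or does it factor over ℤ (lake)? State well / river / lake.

D = b²−4ac = 0² − 4·(-8)·10 = 320
D > 0 non-square ⇒ indefinite ⇒ periodic river

river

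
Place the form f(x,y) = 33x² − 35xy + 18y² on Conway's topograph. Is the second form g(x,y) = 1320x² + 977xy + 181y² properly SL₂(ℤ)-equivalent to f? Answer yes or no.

D₁ = -1151, D₂ = -1151
f: translate: b→31 (≡-35 mod 66), so (33,-35,18)→(33,31,16)
f: flip: (33,31,16)→(16,-31,33)
f: translate: b→1 (≡-31 mod 32), so (16,-31,33)→(16,1,18)
f: reduced (well bottom): (16,1,18) with a≤c, −a<b≤a
g: flip: (1320,977,181)→(181,-977,1320)
g: translate: b→109 (≡-977 mod 362), so (181,-977,1320)→(181,109,18)
g: flip: (181,109,18)→(18,-109,181)
g: translate: b→-1 (≡-109 mod 36), so (18,-109,181)→(18,-1,16)
g: flip: (18,-1,16)→(16,1,18)
g: reduced (well bottom): (16,1,18) with a≤c, −a<b≤a
reduced forms (16, 1, 18) vs (16, 1, 18) ⇒ equivalent

yes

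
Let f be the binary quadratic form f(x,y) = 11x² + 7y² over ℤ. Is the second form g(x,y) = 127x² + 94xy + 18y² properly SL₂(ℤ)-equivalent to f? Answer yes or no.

D₁ = -308, D₂ = -308
f: flip: (11,0,7)→(7,0,11)
f: reduced (well bottom): (7,0,11) with a≤c, −a<b≤a
g: flip: (127,94,18)→(18,-94,127)
g: translate: b→14 (≡-94 mod 36), so (18,-94,127)→(18,14,7)
g: flip: (18,14,7)→(7,-14,18)
g: translate: b→0 (≡-14 mod 14), so (7,-14,18)→(7,0,11)
g: reduced (well bottom): (7,0,11) with a≤c, −a<b≤a
reduced forms (7, 0, 11) vs (7, 0, 11) ⇒ equivalent

yes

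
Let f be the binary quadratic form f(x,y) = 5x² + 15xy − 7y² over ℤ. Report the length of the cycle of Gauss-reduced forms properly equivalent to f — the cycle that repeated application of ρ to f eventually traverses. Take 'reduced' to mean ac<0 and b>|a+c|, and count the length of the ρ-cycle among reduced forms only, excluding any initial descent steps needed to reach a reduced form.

D = 365, ⌊√D⌋ = 19
river: ρ → (-7,13,7)
river: ρ → (7,15,-5)
river: ρ → (-5,15,7)
river: ρ → (7,13,-7)
river: ρ → (-7,15,5)
river: ρ → (5,15,-7)
ρ-cycle length = 6 (tail of 0 descent steps not counted)

6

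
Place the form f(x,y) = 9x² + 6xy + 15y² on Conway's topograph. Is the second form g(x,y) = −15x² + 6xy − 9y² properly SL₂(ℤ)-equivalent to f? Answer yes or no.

D₁ = -504, D₂ = -504
f: reduced (well bottom): (9,6,15) with a≤c, −a<b≤a
g is negative-definite; reduce −g:
−g: flip: (15,-6,9)→(9,6,15)
−g: reduced (well bottom): (9,6,15) with a≤c, −a<b≤a
flip sign back: reduced form of g is (-9,-6,-15)
reduced forms (9, 6, 15) vs (-9, -6, -15) ⇒ inequivalent

no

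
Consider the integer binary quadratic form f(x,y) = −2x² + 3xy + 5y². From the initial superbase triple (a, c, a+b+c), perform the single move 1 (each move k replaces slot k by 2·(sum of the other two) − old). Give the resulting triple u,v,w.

start (-2,5,6) = (f(1,0),f(0,1),f(1,1))
replace slot 1: 2·(5+6) − (-2) = 24 → (24,5,6)

24,5,6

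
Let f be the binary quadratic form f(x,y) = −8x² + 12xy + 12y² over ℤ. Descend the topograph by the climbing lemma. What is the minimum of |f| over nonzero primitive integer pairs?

river: ρ → (12,12,-8)
river: ρ → (-8,20,4)
river: ρ → (4,20,-8)
river: ρ → (-8,12,12)
closes: descent 0, river 4
min |a| on river = 4

4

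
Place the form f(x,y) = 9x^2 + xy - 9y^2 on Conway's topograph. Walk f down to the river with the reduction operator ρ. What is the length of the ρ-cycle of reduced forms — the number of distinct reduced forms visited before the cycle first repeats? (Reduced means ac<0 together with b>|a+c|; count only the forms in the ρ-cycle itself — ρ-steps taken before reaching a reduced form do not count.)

D = 325, ⌊√D⌋ = 18
river: ρ → (-9,17,1)
river: ρ → (1,17,-9)
river: ρ → (-9,1,9)
river: ρ → (9,17,-1)
river: ρ → (-1,17,9)
river: ρ → (9,1,-9)
ρ-cycle length = 6 (tail of 0 descent steps not counted)

6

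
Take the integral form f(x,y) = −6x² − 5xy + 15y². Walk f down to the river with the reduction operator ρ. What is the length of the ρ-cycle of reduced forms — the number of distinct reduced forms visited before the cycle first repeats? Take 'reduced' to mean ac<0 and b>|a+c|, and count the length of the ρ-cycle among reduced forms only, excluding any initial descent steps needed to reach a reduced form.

D = 385, ⌊√D⌋ = 19
descent: ρ → (15,5,-6)
descent: ρ → (-6,19,1)  [lands on river]
river: ρ → (1,19,-6)
river: ρ → (-6,17,4)
river: ρ → (4,15,-10)
river: ρ → (-10,5,9)
river: ρ → (9,13,-6)
river: ρ → (-6,11,11)
river: ρ → (11,11,-6)
river: ρ → (-6,13,9)
river: ρ → (9,5,-10)
river: ρ → (-10,15,4)
river: ρ → (4,17,-6)
ρ-cycle length = 12 (tail of 2 descent steps not counted)

12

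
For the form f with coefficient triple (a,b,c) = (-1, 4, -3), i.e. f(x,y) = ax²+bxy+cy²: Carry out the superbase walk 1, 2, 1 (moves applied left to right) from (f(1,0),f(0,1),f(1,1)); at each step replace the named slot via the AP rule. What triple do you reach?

start (-1,-3,0) = (f(1,0),f(0,1),f(1,1))
replace slot 1: 2·((-3)+0) − (-1) = -5 → (-5,-3,0)
replace slot 2: 2·((-5)+0) − (-3) = -7 → (-5,-7,0)
replace slot 1: 2·((-7)+0) − (-5) = -9 → (-9,-7,0)

-9,-7,0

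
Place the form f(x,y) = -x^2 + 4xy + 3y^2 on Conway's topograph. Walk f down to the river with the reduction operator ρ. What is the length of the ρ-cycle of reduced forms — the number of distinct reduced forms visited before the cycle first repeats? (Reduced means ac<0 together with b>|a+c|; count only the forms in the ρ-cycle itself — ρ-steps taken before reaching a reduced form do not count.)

D = 28, ⌊√D⌋ = 5
river: ρ → (3,2,-2)
river: ρ → (-2,2,3)
river: ρ → (3,4,-1)
river: ρ → (-1,4,3)
ρ-cycle length = 4 (tail of 0 descent steps not counted)

4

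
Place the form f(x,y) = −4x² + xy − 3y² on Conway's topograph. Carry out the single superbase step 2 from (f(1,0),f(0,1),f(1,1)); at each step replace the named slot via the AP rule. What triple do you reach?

start (-4,-3,-6) = (f(1,0),f(0,1),f(1,1))
replace slot 2: 2·((-4)+(-6)) − (-3) = -17 → (-4,-17,-6)

-4,-17,-6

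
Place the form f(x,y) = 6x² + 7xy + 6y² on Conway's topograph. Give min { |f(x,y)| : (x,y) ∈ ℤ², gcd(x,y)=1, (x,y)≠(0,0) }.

translate: b→-5 (≡7 mod 12), so (6,7,6)→(6,-5,5)
flip: (6,-5,5)→(5,5,6)
reduced (well bottom): (5,5,6) with a≤c, −a<b≤a
well minimum = a = 5

5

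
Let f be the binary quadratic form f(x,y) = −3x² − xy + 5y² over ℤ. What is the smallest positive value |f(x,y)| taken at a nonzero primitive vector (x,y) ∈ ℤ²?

descent: ρ → (5,1,-3)
descent: ρ → (-3,5,3)  [lands on river]
river: ρ → (3,7,-1)
river: ρ → (-1,7,3)
river: ρ → (3,5,-3)
river: ρ → (-3,7,1)
river: ρ → (1,7,-3)
closes: descent 2, river 6
min |a| on river = 1

1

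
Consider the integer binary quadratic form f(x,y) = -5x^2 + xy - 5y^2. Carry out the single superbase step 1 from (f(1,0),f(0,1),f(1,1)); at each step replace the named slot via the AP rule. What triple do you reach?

start (-5,-5,-9) = (f(1,0),f(0,1),f(1,1))
replace slot 1: 2·((-5)+(-9)) − (-5) = -23 → (-23,-5,-9)

-23,-5,-9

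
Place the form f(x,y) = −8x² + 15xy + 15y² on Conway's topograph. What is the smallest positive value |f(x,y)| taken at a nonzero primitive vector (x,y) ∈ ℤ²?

river: ρ → (15,15,-8)
river: ρ → (-8,17,13)
river: ρ → (13,9,-12)
river: ρ → (-12,15,10)
river: ρ → (10,25,-2)
river: ρ → (-2,23,22)
river: ρ → (22,21,-3)
river: ρ → (-3,21,22)
river: ρ → (22,23,-2)
river: ρ → (-2,25,10)
river: ρ → (10,15,-12)
river: ρ → (-12,9,13)
river: ρ → (13,17,-8)
river: ρ → (-8,15,15)
closes: descent 0, river 14
min |a| on river = 2

2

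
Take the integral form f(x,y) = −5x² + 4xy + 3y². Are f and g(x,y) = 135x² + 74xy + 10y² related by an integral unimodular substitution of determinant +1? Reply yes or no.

D₁ = 76, D₂ = 76
river cycle of f (length 6): (3, 8, -1), (-1, 8, 3), (3, 4, -5), (-5, 6, 2), (2, 6, -5), (-5, 4, 3)
river cycle of g (length 6): (-1, 8, 3), (3, 4, -5), (-5, 6, 2), (2, 6, -5), (-5, 4, 3), (3, 8, -1)
cycles coincide ⇒ equivalent

yes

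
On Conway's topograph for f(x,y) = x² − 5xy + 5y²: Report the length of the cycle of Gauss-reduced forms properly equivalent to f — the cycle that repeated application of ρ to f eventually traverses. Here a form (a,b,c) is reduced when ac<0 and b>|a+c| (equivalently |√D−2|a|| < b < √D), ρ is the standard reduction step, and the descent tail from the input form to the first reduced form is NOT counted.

D = 5, ⌊√D⌋ = 2
descent: ρ → (5,5,1)
descent: ρ → (1,1,-1)  [lands on river]
river: ρ → (-1,1,1)
ρ-cycle length = 2 (tail of 2 descent steps not counted)

2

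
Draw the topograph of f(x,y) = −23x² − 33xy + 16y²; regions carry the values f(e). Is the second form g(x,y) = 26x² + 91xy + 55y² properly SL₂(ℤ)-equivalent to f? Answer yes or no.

D₁ = 2561, D₂ = 2561
river cycle of f (length 42): (16, 33, -23), (-23, 13, 26), (26, 39, -10), (-10, 41, 22), (22, 47, -4), (-4, 49, 10), (10, 31, -40), (-40, 49, 1), (1, 49, -40), (-40, 31, 10), … (32 more)
river cycle of g (length 42): (-10, 41, 22), (22, 47, -4), (-4, 49, 10), (10, 31, -40), (-40, 49, 1), (1, 49, -40), (-40, 31, 10), (10, 49, -4), (-4, 47, 22), (22, 41, -10), … (32 more)
cycles coincide ⇒ equivalent

yes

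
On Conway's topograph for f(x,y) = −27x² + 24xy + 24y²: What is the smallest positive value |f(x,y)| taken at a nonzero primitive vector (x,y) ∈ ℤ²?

river: ρ → (24,24,-27)
river: ρ → (-27,30,21)
river: ρ → (21,54,-3)
river: ρ → (-3,54,21)
river: ρ → (21,30,-27)
river: ρ → (-27,24,24)
closes: descent 0, river 6
min |a| on river = 3

3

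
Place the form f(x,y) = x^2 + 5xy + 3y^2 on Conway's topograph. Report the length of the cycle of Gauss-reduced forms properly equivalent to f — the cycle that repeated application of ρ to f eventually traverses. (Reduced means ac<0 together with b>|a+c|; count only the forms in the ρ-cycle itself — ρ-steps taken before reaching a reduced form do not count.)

D = 13, ⌊√D⌋ = 3
descent: ρ → (3,1,-1)
descent: ρ → (-1,3,1)  [lands on river]
river: ρ → (1,3,-1)
ρ-cycle length = 2 (tail of 2 descent steps not counted)

2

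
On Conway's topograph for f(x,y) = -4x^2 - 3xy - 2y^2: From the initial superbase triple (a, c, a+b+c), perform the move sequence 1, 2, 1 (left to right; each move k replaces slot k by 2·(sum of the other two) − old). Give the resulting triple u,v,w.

start (-4,-2,-9) = (f(1,0),f(0,1),f(1,1))
replace slot 1: 2·((-2)+(-9)) − (-4) = -18 → (-18,-2,-9)
replace slot 2: 2·((-18)+(-9)) − (-2) = -52 → (-18,-52,-9)
replace slot 1: 2·((-52)+(-9)) − (-18) = -104 → (-104,-52,-9)

-104,-52,-9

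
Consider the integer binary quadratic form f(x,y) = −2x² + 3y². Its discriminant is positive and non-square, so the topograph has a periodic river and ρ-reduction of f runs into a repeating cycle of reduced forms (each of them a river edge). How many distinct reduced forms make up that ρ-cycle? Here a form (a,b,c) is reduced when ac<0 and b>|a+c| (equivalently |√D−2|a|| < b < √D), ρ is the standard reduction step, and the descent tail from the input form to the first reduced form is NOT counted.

D = 24, ⌊√D⌋ = 4
descent: ρ → (3,0,-2)
descent: ρ → (-2,4,1)  [lands on river]
river: ρ → (1,4,-2)
ρ-cycle length = 2 (tail of 2 descent steps not counted)

2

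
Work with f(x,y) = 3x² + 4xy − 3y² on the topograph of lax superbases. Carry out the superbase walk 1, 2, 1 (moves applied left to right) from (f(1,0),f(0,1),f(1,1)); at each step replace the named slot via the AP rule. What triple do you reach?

start (3,-3,4) = (f(1,0),f(0,1),f(1,1))
replace slot 1: 2·((-3)+4) − 3 = -1 → (-1,-3,4)
replace slot 2: 2·((-1)+4) − (-3) = 9 → (-1,9,4)
replace slot 1: 2·(9+4) − (-1) = 27 → (27,9,4)

27,9,4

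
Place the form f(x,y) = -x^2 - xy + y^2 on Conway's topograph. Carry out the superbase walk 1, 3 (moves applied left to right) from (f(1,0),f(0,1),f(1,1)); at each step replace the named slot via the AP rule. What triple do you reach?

start (-1,1,-1) = (f(1,0),f(0,1),f(1,1))
replace slot 1: 2·(1+(-1)) − (-1) = 1 → (1,1,-1)
replace slot 3: 2·(1+1) − (-1) = 5 → (1,1,5)

1,1,5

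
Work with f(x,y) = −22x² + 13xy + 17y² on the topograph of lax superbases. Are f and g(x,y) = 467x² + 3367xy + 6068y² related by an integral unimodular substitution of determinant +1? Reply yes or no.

D₁ = 1665, D₂ = 1665
river cycle of f (length 22): (17, 21, -18), (-18, 15, 20), (20, 25, -13), (-13, 27, 18), (18, 9, -22), (-22, 35, 5), (5, 35, -22), (-22, 9, 18), (18, 27, -13), (-13, 25, 20), … (12 more)
river cycle of g (length 22): (8, 31, -22), (-22, 13, 17), (17, 21, -18), (-18, 15, 20), (20, 25, -13), (-13, 27, 18), (18, 9, -22), (-22, 35, 5), (5, 35, -22), (-22, 9, 18), … (12 more)
cycles coincide ⇒ equivalent

yes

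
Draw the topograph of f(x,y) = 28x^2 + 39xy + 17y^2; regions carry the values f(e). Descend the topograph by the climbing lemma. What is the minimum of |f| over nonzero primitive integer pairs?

translate: b→-17 (≡39 mod 56), so (28,39,17)→(28,-17,6)
flip: (28,-17,6)→(6,17,28)
translate: b→5 (≡17 mod 12), so (6,17,28)→(6,5,17)
reduced (well bottom): (6,5,17) with a≤c, −a<b≤a
well minimum = a = 6

6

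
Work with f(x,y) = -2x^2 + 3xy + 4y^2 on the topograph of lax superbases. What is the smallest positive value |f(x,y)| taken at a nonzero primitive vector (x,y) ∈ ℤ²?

river: ρ → (4,5,-1)
river: ρ → (-1,5,4)
river: ρ → (4,3,-2)
river: ρ → (-2,5,2)
river: ρ → (2,3,-4)
river: ρ → (-4,5,1)
river: ρ → (1,5,-4)
river: ρ → (-4,3,2)
river: ρ → (2,5,-2)
river: ρ → (-2,3,4)
closes: descent 0, river 10
min |a| on river = 1

1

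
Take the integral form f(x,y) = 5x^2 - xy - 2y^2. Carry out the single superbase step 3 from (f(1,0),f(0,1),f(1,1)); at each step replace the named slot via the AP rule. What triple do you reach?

start (5,-2,2) = (f(1,0),f(0,1),f(1,1))
replace slot 3: 2·(5+(-2)) − 2 = 4 → (5,-2,4)

5,-2,4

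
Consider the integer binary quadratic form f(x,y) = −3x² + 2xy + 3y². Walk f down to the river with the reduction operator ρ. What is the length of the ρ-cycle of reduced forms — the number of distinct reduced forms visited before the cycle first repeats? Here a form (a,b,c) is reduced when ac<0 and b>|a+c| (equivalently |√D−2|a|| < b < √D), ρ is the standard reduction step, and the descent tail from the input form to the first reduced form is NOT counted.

D = 40, ⌊√D⌋ = 6
river: ρ → (3,4,-2)
river: ρ → (-2,4,3)
river: ρ → (3,2,-3)
river: ρ → (-3,4,2)
river: ρ → (2,4,-3)
river: ρ → (-3,2,3)
ρ-cycle length = 6 (tail of 0 descent steps not counted)

6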